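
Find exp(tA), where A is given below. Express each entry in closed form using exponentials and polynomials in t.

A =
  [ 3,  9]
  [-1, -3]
e^{tA} =
  [3*t + 1, 9*t]
  [-t, 1 - 3*t]

Strategy: write A = P · J · P⁻¹ where J is a Jordan canonical form, so e^{tA} = P · e^{tJ} · P⁻¹, and e^{tJ} can be computed block-by-block.

A has Jordan form
J =
  [0, 1]
  [0, 0]
(up to reordering of blocks).

Per-block formulas:
  For a 2×2 Jordan block J_2(0): exp(t · J_2(0)) = e^(0t)·(I + t·N), where N is the 2×2 nilpotent shift.

After assembling e^{tJ} and conjugating by P, we get:

e^{tA} =
  [3*t + 1, 9*t]
  [-t, 1 - 3*t]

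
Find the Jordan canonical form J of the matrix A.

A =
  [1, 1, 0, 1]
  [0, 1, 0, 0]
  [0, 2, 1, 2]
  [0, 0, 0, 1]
J_2(1) ⊕ J_1(1) ⊕ J_1(1)

The characteristic polynomial is
  det(x·I − A) = x^4 - 4*x^3 + 6*x^2 - 4*x + 1 = (x - 1)^4

Eigenvalues and multiplicities (the geometric multiplicity of λ is n − rank(A − λI), which equals the number of Jordan blocks for λ):
  λ = 1: algebraic multiplicity = 4, geometric multiplicity = 3

Determining the block sizes for each eigenvalue:
  λ = 1: 3 blocks summing to 4 forces exactly one block of size 2 and the rest size 1 → block sizes [2, 1, 1]

Assembling the blocks gives a Jordan form
J =
  [1, 1, 0, 0]
  [0, 1, 0, 0]
  [0, 0, 1, 0]
  [0, 0, 0, 1]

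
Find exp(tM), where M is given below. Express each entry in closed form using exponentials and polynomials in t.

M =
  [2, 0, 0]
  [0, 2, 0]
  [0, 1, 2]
e^{tM} =
  [exp(2*t), 0, 0]
  [0, exp(2*t), 0]
  [0, t*exp(2*t), exp(2*t)]

Strategy: write M = P · J · P⁻¹ where J is a Jordan canonical form, so e^{tM} = P · e^{tJ} · P⁻¹, and e^{tJ} can be computed block-by-block.

M has Jordan form
J =
  [2, 1, 0]
  [0, 2, 0]
  [0, 0, 2]
(up to reordering of blocks).

Per-block formulas:
  For a 1×1 block at λ = 2: exp(t · [2]) = [e^(2t)].
  For a 2×2 Jordan block J_2(2): exp(t · J_2(2)) = e^(2t)·(I + t·N), where N is the 2×2 nilpotent shift.

After assembling e^{tJ} and conjugating by P, we get:

e^{tM} =
  [exp(2*t), 0, 0]
  [0, exp(2*t), 0]
  [0, t*exp(2*t), exp(2*t)]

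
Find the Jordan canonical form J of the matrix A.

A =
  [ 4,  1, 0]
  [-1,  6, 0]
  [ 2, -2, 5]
J_2(5) ⊕ J_1(5)

The characteristic polynomial is
  det(x·I − A) = x^3 - 15*x^2 + 75*x - 125 = (x - 5)^3

Eigenvalues and multiplicities (the geometric multiplicity of λ is n − rank(A − λI), which equals the number of Jordan blocks for λ):
  λ = 5: algebraic multiplicity = 3, geometric multiplicity = 2

Determining the block sizes for each eigenvalue:
  λ = 5: 2 blocks summing to 3 forces exactly one block of size 2 and the rest size 1 → block sizes [2, 1]

Assembling the blocks gives a Jordan form
J =
  [5, 1, 0]
  [0, 5, 0]
  [0, 0, 5]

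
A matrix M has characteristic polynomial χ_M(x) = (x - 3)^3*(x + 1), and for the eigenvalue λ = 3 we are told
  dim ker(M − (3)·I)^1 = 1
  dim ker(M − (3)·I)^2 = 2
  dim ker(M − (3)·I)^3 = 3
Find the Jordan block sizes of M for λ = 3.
Block sizes for λ = 3: [3]

From the dimensions of kernels of powers, the number of Jordan blocks of size at least j is d_j − d_{j−1} where d_j = dim ker(N^j) (with d_0 = 0). Computing the differences gives [1, 1, 1].
The number of blocks of size exactly k is (#blocks of size ≥ k) − (#blocks of size ≥ k + 1), so the partition is: 1 block(s) of size 3.
In nonincreasing order the block sizes are [3].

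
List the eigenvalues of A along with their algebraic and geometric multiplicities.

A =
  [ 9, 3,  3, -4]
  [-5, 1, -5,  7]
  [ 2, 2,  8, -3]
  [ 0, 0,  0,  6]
λ = 6: alg = 4, geom = 2

Step 1 — factor the characteristic polynomial to read off the algebraic multiplicities:
  χ_A(x) = (x - 6)^4

Step 2 — compute geometric multiplicities via the rank-nullity identity g(λ) = n − rank(A − λI):
  rank(A − (6)·I) = 2, so dim ker(A − (6)·I) = n − 2 = 2

Summary:
  λ = 6: algebraic multiplicity = 4, geometric multiplicity = 2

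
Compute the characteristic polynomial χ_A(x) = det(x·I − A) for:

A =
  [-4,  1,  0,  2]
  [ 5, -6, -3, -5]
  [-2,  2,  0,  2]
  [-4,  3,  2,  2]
x^4 + 8*x^3 + 24*x^2 + 32*x + 16

Expanding det(x·I − A) (e.g. by cofactor expansion or by noting that A is similar to its Jordan form J, which has the same characteristic polynomial as A) gives
  χ_A(x) = x^4 + 8*x^3 + 24*x^2 + 32*x + 16
which factors as (x + 2)^4. The eigenvalues (with algebraic multiplicities) are λ = -2 with multiplicity 4.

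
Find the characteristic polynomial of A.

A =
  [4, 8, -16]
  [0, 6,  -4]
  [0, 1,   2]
x^3 - 12*x^2 + 48*x - 64

Expanding det(x·I − A) (e.g. by cofactor expansion or by noting that A is similar to its Jordan form J, which has the same characteristic polynomial as A) gives
  χ_A(x) = x^3 - 12*x^2 + 48*x - 64
which factors as (x - 4)^3. The eigenvalues (with algebraic multiplicities) are λ = 4 with multiplicity 3.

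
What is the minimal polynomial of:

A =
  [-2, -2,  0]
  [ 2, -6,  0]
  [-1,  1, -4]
x^2 + 8*x + 16

The characteristic polynomial is χ_A(x) = (x + 4)^3, so the eigenvalues are known. The minimal polynomial is
  m_A(x) = Π_λ (x − λ)^{k_λ}
where k_λ is the size of the *largest* Jordan block for λ (equivalently, the smallest k with (A − λI)^k v = 0 for every generalised eigenvector v of λ).

  λ = -4: largest Jordan block has size 2, contributing (x + 4)^2

So m_A(x) = (x + 4)^2 = x^2 + 8*x + 16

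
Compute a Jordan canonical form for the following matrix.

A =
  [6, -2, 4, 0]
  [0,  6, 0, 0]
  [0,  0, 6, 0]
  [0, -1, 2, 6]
J_2(6) ⊕ J_1(6) ⊕ J_1(6)

The characteristic polynomial is
  det(x·I − A) = x^4 - 24*x^3 + 216*x^2 - 864*x + 1296 = (x - 6)^4

Eigenvalues and multiplicities (the geometric multiplicity of λ is n − rank(A − λI), which equals the number of Jordan blocks for λ):
  λ = 6: algebraic multiplicity = 4, geometric multiplicity = 3

Determining the block sizes for each eigenvalue:
  λ = 6: 3 blocks summing to 4 forces exactly one block of size 2 and the rest size 1 → block sizes [2, 1, 1]

Assembling the blocks gives a Jordan form
J =
  [6, 1, 0, 0]
  [0, 6, 0, 0]
  [0, 0, 6, 0]
  [0, 0, 0, 6]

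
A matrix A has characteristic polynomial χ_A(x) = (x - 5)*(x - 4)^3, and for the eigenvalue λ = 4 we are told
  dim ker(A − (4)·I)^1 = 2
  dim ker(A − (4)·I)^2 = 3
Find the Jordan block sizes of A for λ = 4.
Block sizes for λ = 4: [2, 1]

From the dimensions of kernels of powers, the number of Jordan blocks of size at least j is d_j − d_{j−1} where d_j = dim ker(N^j) (with d_0 = 0). Computing the differences gives [2, 1].
The number of blocks of size exactly k is (#blocks of size ≥ k) − (#blocks of size ≥ k + 1), so the partition is: 1 block(s) of size 1, 1 block(s) of size 2.
In nonincreasing order the block sizes are [2, 1].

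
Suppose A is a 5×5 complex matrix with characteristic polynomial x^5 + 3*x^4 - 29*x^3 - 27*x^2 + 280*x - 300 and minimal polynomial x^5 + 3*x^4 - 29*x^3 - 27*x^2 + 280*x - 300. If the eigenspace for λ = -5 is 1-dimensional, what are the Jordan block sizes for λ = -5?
Block sizes for λ = -5: [2]

Step 1 — from the characteristic polynomial, algebraic multiplicity of λ = -5 is 2. From dim ker(A − (-5)·I) = 1, there are exactly 1 Jordan blocks for λ = -5.
Step 2 — from the minimal polynomial, the factor (x + 5)^2 tells us the largest block for λ = -5 has size 2.
Step 3 — with total size 2, 1 blocks, and largest block 2, the block sizes (in nonincreasing order) are [2].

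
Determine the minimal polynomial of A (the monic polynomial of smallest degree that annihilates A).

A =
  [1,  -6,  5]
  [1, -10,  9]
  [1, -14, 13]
x^3 - 4*x^2

The characteristic polynomial is χ_A(x) = x^2*(x - 4), so the eigenvalues are known. The minimal polynomial is
  m_A(x) = Π_λ (x − λ)^{k_λ}
where k_λ is the size of the *largest* Jordan block for λ (equivalently, the smallest k with (A − λI)^k v = 0 for every generalised eigenvector v of λ).

  λ = 0: largest Jordan block has size 2, contributing (x − 0)^2
  λ = 4: largest Jordan block has size 1, contributing (x − 4)

So m_A(x) = x^2*(x - 4) = x^3 - 4*x^2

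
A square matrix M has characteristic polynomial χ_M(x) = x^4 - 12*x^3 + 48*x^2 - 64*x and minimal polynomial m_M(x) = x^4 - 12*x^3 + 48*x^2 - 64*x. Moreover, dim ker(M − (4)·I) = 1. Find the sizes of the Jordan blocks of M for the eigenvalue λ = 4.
Block sizes for λ = 4: [3]

Step 1 — from the characteristic polynomial, algebraic multiplicity of λ = 4 is 3. From dim ker(M − (4)·I) = 1, there are exactly 1 Jordan blocks for λ = 4.
Step 2 — from the minimal polynomial, the factor (x − 4)^3 tells us the largest block for λ = 4 has size 3.
Step 3 — with total size 3, 1 blocks, and largest block 3, the block sizes (in nonincreasing order) are [3].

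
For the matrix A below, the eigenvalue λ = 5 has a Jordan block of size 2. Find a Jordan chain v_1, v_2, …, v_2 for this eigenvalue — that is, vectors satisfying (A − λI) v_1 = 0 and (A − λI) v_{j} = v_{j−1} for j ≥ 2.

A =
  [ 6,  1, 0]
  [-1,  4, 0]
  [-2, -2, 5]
A Jordan chain for λ = 5 of length 2:
v_1 = (1, -1, -2)ᵀ
v_2 = (1, 0, 0)ᵀ

Let N = A − (5)·I. We want v_2 with N^2 v_2 = 0 but N^1 v_2 ≠ 0; then v_{j-1} := N · v_j for j = 2, …, 2.

Pick v_2 = (1, 0, 0)ᵀ.
Then v_1 = N · v_2 = (1, -1, -2)ᵀ.

Sanity check: (A − (5)·I) v_1 = (0, 0, 0)ᵀ = 0. ✓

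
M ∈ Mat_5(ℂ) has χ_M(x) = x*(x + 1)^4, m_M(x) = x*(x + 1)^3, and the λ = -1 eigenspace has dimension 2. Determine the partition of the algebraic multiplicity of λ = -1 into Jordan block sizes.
Block sizes for λ = -1: [3, 1]

Step 1 — from the characteristic polynomial, algebraic multiplicity of λ = -1 is 4. From dim ker(M − (-1)·I) = 2, there are exactly 2 Jordan blocks for λ = -1.
Step 2 — from the minimal polynomial, the factor (x + 1)^3 tells us the largest block for λ = -1 has size 3.
Step 3 — with total size 4, 2 blocks, and largest block 3, the block sizes (in nonincreasing order) are [3, 1].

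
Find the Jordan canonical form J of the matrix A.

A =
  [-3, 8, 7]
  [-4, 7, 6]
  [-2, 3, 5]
J_3(3)

The characteristic polynomial is
  det(x·I − A) = x^3 - 9*x^2 + 27*x - 27 = (x - 3)^3

Eigenvalues and multiplicities (the geometric multiplicity of λ is n − rank(A − λI), which equals the number of Jordan blocks for λ):
  λ = 3: algebraic multiplicity = 3, geometric multiplicity = 1

Determining the block sizes for each eigenvalue:
  λ = 3: one block (gm = 1), so the single block has size am = 3 → block sizes [3]

Assembling the blocks gives a Jordan form
J =
  [3, 1, 0]
  [0, 3, 1]
  [0, 0, 3]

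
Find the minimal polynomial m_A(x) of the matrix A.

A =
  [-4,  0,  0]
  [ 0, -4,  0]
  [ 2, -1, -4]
x^2 + 8*x + 16

The characteristic polynomial is χ_A(x) = (x + 4)^3, so the eigenvalues are known. The minimal polynomial is
  m_A(x) = Π_λ (x − λ)^{k_λ}
where k_λ is the size of the *largest* Jordan block for λ (equivalently, the smallest k with (A − λI)^k v = 0 for every generalised eigenvector v of λ).

  λ = -4: largest Jordan block has size 2, contributing (x + 4)^2

So m_A(x) = (x + 4)^2 = x^2 + 8*x + 16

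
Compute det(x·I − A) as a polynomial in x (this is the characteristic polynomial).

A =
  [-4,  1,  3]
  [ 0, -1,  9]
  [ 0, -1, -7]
x^3 + 12*x^2 + 48*x + 64

Expanding det(x·I − A) (e.g. by cofactor expansion or by noting that A is similar to its Jordan form J, which has the same characteristic polynomial as A) gives
  χ_A(x) = x^3 + 12*x^2 + 48*x + 64
which factors as (x + 4)^3. The eigenvalues (with algebraic multiplicities) are λ = -4 with multiplicity 3.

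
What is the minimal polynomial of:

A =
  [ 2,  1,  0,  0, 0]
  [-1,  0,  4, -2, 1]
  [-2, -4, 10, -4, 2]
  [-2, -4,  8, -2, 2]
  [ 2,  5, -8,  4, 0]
x^3 - 6*x^2 + 12*x - 8

The characteristic polynomial is χ_A(x) = (x - 2)^5, so the eigenvalues are known. The minimal polynomial is
  m_A(x) = Π_λ (x − λ)^{k_λ}
where k_λ is the size of the *largest* Jordan block for λ (equivalently, the smallest k with (A − λI)^k v = 0 for every generalised eigenvector v of λ).

  λ = 2: largest Jordan block has size 3, contributing (x − 2)^3

So m_A(x) = (x - 2)^3 = x^3 - 6*x^2 + 12*x - 8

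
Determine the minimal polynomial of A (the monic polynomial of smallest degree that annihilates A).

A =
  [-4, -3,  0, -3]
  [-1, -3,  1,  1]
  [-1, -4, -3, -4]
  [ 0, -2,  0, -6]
x^3 + 12*x^2 + 48*x + 64

The characteristic polynomial is χ_A(x) = (x + 4)^4, so the eigenvalues are known. The minimal polynomial is
  m_A(x) = Π_λ (x − λ)^{k_λ}
where k_λ is the size of the *largest* Jordan block for λ (equivalently, the smallest k with (A − λI)^k v = 0 for every generalised eigenvector v of λ).

  λ = -4: largest Jordan block has size 3, contributing (x + 4)^3

So m_A(x) = (x + 4)^3 = x^3 + 12*x^2 + 48*x + 64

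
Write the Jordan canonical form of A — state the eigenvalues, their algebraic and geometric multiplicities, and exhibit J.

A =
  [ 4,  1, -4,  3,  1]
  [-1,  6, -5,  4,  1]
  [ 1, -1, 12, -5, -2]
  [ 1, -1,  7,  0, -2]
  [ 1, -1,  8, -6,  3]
J_3(5) ⊕ J_2(5)

The characteristic polynomial is
  det(x·I − A) = x^5 - 25*x^4 + 250*x^3 - 1250*x^2 + 3125*x - 3125 = (x - 5)^5

Eigenvalues and multiplicities (the geometric multiplicity of λ is n − rank(A − λI), which equals the number of Jordan blocks for λ):
  λ = 5: algebraic multiplicity = 5, geometric multiplicity = 2

Determining the block sizes for each eigenvalue:
  λ = 5: with am = 5 and gm = 2, the partition is not yet determined (e.g. several partitions of 5 into 2 parts exist). Let N = A − (5)·I. Computing rank(N^1) = 3, rank(N^2) = 1, rank(N^3) = 0; the number of blocks of size ≥ j is rank(N^{j−1}) − rank(N^j), giving [2, 2, 1]. So we have 1 block(s) of size 3, 1 block(s) of size 2 → block sizes [3, 2]

Assembling the blocks gives a Jordan form
J =
  [5, 1, 0, 0, 0]
  [0, 5, 1, 0, 0]
  [0, 0, 5, 0, 0]
  [0, 0, 0, 5, 1]
  [0, 0, 0, 0, 5]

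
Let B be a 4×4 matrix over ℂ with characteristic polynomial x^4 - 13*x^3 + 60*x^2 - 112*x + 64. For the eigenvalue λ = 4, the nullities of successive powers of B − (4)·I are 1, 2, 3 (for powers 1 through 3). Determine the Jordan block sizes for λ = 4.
Block sizes for λ = 4: [3]

From the dimensions of kernels of powers, the number of Jordan blocks of size at least j is d_j − d_{j−1} where d_j = dim ker(N^j) (with d_0 = 0). Computing the differences gives [1, 1, 1].
The number of blocks of size exactly k is (#blocks of size ≥ k) − (#blocks of size ≥ k + 1), so the partition is: 1 block(s) of size 3.
In nonincreasing order the block sizes are [3].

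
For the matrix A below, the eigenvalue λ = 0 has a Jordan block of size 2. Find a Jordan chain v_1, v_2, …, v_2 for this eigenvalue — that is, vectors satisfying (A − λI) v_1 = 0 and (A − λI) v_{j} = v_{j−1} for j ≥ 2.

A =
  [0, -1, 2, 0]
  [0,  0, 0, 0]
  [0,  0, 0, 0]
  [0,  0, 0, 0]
A Jordan chain for λ = 0 of length 2:
v_1 = (-1, 0, 0, 0)ᵀ
v_2 = (0, 1, 0, 0)ᵀ

Let N = A − (0)·I. We want v_2 with N^2 v_2 = 0 but N^1 v_2 ≠ 0; then v_{j-1} := N · v_j for j = 2, …, 2.

Pick v_2 = (0, 1, 0, 0)ᵀ.
Then v_1 = N · v_2 = (-1, 0, 0, 0)ᵀ.

Sanity check: (A − (0)·I) v_1 = (0, 0, 0, 0)ᵀ = 0. ✓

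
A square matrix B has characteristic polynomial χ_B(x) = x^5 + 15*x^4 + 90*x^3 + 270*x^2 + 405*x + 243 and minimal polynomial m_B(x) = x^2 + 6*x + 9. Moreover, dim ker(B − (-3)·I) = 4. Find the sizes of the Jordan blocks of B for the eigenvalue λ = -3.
Block sizes for λ = -3: [2, 1, 1, 1]

Step 1 — from the characteristic polynomial, algebraic multiplicity of λ = -3 is 5. From dim ker(B − (-3)·I) = 4, there are exactly 4 Jordan blocks for λ = -3.
Step 2 — from the minimal polynomial, the factor (x + 3)^2 tells us the largest block for λ = -3 has size 2.
Step 3 — with total size 5, 4 blocks, and largest block 2, the block sizes (in nonincreasing order) are [2, 1, 1, 1].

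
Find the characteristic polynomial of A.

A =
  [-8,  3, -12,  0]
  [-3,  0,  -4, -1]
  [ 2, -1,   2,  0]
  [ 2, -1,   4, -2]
x^4 + 8*x^3 + 24*x^2 + 32*x + 16

Expanding det(x·I − A) (e.g. by cofactor expansion or by noting that A is similar to its Jordan form J, which has the same characteristic polynomial as A) gives
  χ_A(x) = x^4 + 8*x^3 + 24*x^2 + 32*x + 16
which factors as (x + 2)^4. The eigenvalues (with algebraic multiplicities) are λ = -2 with multiplicity 4.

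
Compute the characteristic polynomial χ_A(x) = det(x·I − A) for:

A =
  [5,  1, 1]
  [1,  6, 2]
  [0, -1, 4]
x^3 - 15*x^2 + 75*x - 125

Expanding det(x·I − A) (e.g. by cofactor expansion or by noting that A is similar to its Jordan form J, which has the same characteristic polynomial as A) gives
  χ_A(x) = x^3 - 15*x^2 + 75*x - 125
which factors as (x - 5)^3. The eigenvalues (with algebraic multiplicities) are λ = 5 with multiplicity 3.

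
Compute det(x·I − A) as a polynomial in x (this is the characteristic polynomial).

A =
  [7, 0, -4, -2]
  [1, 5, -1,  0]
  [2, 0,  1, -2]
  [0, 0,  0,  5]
x^4 - 18*x^3 + 120*x^2 - 350*x + 375

Expanding det(x·I − A) (e.g. by cofactor expansion or by noting that A is similar to its Jordan form J, which has the same characteristic polynomial as A) gives
  χ_A(x) = x^4 - 18*x^3 + 120*x^2 - 350*x + 375
which factors as (x - 5)^3*(x - 3). The eigenvalues (with algebraic multiplicities) are λ = 3 with multiplicity 1, λ = 5 with multiplicity 3.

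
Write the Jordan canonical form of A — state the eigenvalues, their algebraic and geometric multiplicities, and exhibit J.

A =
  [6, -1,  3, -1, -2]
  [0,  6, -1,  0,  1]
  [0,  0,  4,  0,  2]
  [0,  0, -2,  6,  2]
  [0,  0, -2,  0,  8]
J_3(6) ⊕ J_1(6) ⊕ J_1(6)

The characteristic polynomial is
  det(x·I − A) = x^5 - 30*x^4 + 360*x^3 - 2160*x^2 + 6480*x - 7776 = (x - 6)^5

Eigenvalues and multiplicities (the geometric multiplicity of λ is n − rank(A − λI), which equals the number of Jordan blocks for λ):
  λ = 6: algebraic multiplicity = 5, geometric multiplicity = 3

Determining the block sizes for each eigenvalue:
  λ = 6: with am = 5 and gm = 3, the partition is not yet determined (e.g. several partitions of 5 into 3 parts exist). Let N = A − (6)·I. Computing rank(N^1) = 2, rank(N^2) = 1, rank(N^3) = 0; the number of blocks of size ≥ j is rank(N^{j−1}) − rank(N^j), giving [3, 1, 1]. So we have 1 block(s) of size 3, 2 block(s) of size 1 → block sizes [3, 1, 1]

Assembling the blocks gives a Jordan form
J =
  [6, 1, 0, 0, 0]
  [0, 6, 1, 0, 0]
  [0, 0, 6, 0, 0]
  [0, 0, 0, 6, 0]
  [0, 0, 0, 0, 6]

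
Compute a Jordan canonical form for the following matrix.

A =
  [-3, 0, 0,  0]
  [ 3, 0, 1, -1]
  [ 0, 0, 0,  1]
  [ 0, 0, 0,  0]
J_1(-3) ⊕ J_3(0)

The characteristic polynomial is
  det(x·I − A) = x^4 + 3*x^3 = x^3*(x + 3)

Eigenvalues and multiplicities (the geometric multiplicity of λ is n − rank(A − λI), which equals the number of Jordan blocks for λ):
  λ = -3: algebraic multiplicity = 1, geometric multiplicity = 1
  λ = 0: algebraic multiplicity = 3, geometric multiplicity = 1

Determining the block sizes for each eigenvalue:
  λ = -3: one block (gm = 1), so the single block has size am = 1 → block sizes [1]
  λ = 0: one block (gm = 1), so the single block has size am = 3 → block sizes [3]

Assembling the blocks gives a Jordan form
J =
  [-3, 0, 0, 0]
  [ 0, 0, 1, 0]
  [ 0, 0, 0, 1]
  [ 0, 0, 0, 0]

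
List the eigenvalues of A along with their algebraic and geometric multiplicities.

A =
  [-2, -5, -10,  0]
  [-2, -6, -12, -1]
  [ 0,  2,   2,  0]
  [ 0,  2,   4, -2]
λ = -2: alg = 4, geom = 2

Step 1 — factor the characteristic polynomial to read off the algebraic multiplicities:
  χ_A(x) = (x + 2)^4

Step 2 — compute geometric multiplicities via the rank-nullity identity g(λ) = n − rank(A − λI):
  rank(A − (-2)·I) = 2, so dim ker(A − (-2)·I) = n − 2 = 2

Summary:
  λ = -2: algebraic multiplicity = 4, geometric multiplicity = 2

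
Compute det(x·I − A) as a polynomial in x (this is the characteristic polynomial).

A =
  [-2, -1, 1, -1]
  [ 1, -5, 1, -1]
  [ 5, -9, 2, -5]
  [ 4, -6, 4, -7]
x^4 + 12*x^3 + 54*x^2 + 108*x + 81

Expanding det(x·I − A) (e.g. by cofactor expansion or by noting that A is similar to its Jordan form J, which has the same characteristic polynomial as A) gives
  χ_A(x) = x^4 + 12*x^3 + 54*x^2 + 108*x + 81
which factors as (x + 3)^4. The eigenvalues (with algebraic multiplicities) are λ = -3 with multiplicity 4.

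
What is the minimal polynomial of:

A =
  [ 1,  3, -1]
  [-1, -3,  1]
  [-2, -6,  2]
x^2

The characteristic polynomial is χ_A(x) = x^3, so the eigenvalues are known. The minimal polynomial is
  m_A(x) = Π_λ (x − λ)^{k_λ}
where k_λ is the size of the *largest* Jordan block for λ (equivalently, the smallest k with (A − λI)^k v = 0 for every generalised eigenvector v of λ).

  λ = 0: largest Jordan block has size 2, contributing (x − 0)^2

So m_A(x) = x^2 = x^2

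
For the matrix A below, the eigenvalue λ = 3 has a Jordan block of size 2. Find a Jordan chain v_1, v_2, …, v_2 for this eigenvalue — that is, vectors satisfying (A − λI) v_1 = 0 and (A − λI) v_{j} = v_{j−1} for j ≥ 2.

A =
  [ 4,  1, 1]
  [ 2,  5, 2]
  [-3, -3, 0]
A Jordan chain for λ = 3 of length 2:
v_1 = (1, 2, -3)ᵀ
v_2 = (1, 0, 0)ᵀ

Let N = A − (3)·I. We want v_2 with N^2 v_2 = 0 but N^1 v_2 ≠ 0; then v_{j-1} := N · v_j for j = 2, …, 2.

Pick v_2 = (1, 0, 0)ᵀ.
Then v_1 = N · v_2 = (1, 2, -3)ᵀ.

Sanity check: (A − (3)·I) v_1 = (0, 0, 0)ᵀ = 0. ✓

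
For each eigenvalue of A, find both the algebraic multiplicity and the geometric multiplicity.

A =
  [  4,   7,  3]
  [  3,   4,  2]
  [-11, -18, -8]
λ = 0: alg = 3, geom = 1

Step 1 — factor the characteristic polynomial to read off the algebraic multiplicities:
  χ_A(x) = x^3

Step 2 — compute geometric multiplicities via the rank-nullity identity g(λ) = n − rank(A − λI):
  rank(A − (0)·I) = 2, so dim ker(A − (0)·I) = n − 2 = 1

Summary:
  λ = 0: algebraic multiplicity = 3, geometric multiplicity = 1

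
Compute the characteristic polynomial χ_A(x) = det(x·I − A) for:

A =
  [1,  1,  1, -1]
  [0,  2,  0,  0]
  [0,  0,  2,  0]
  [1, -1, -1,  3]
x^4 - 8*x^3 + 24*x^2 - 32*x + 16

Expanding det(x·I − A) (e.g. by cofactor expansion or by noting that A is similar to its Jordan form J, which has the same characteristic polynomial as A) gives
  χ_A(x) = x^4 - 8*x^3 + 24*x^2 - 32*x + 16
which factors as (x - 2)^4. The eigenvalues (with algebraic multiplicities) are λ = 2 with multiplicity 4.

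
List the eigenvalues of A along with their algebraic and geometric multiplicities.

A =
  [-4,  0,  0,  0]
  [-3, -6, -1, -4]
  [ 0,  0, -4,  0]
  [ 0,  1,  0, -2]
λ = -4: alg = 4, geom = 2

Step 1 — factor the characteristic polynomial to read off the algebraic multiplicities:
  χ_A(x) = (x + 4)^4

Step 2 — compute geometric multiplicities via the rank-nullity identity g(λ) = n − rank(A − λI):
  rank(A − (-4)·I) = 2, so dim ker(A − (-4)·I) = n − 2 = 2

Summary:
  λ = -4: algebraic multiplicity = 4, geometric multiplicity = 2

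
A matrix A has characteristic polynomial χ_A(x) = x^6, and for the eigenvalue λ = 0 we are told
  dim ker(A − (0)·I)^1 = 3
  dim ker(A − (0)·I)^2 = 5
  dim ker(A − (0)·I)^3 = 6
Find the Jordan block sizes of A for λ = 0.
Block sizes for λ = 0: [3, 2, 1]

From the dimensions of kernels of powers, the number of Jordan blocks of size at least j is d_j − d_{j−1} where d_j = dim ker(N^j) (with d_0 = 0). Computing the differences gives [3, 2, 1].
The number of blocks of size exactly k is (#blocks of size ≥ k) − (#blocks of size ≥ k + 1), so the partition is: 1 block(s) of size 1, 1 block(s) of size 2, 1 block(s) of size 3.
In nonincreasing order the block sizes are [3, 2, 1].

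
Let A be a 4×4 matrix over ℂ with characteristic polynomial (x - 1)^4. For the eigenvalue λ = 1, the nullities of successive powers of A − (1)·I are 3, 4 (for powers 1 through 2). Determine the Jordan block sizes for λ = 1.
Block sizes for λ = 1: [2, 1, 1]

From the dimensions of kernels of powers, the number of Jordan blocks of size at least j is d_j − d_{j−1} where d_j = dim ker(N^j) (with d_0 = 0). Computing the differences gives [3, 1].
The number of blocks of size exactly k is (#blocks of size ≥ k) − (#blocks of size ≥ k + 1), so the partition is: 2 block(s) of size 1, 1 block(s) of size 2.
In nonincreasing order the block sizes are [2, 1, 1].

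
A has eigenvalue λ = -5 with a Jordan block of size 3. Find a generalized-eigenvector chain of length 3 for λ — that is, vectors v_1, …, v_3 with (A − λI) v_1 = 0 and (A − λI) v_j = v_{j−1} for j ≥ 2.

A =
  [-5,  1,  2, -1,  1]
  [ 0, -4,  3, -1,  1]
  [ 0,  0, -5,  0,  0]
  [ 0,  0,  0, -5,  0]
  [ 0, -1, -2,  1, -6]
A Jordan chain for λ = -5 of length 3:
v_1 = (1, 1, 0, 0, -1)ᵀ
v_2 = (2, 3, 0, 0, -2)ᵀ
v_3 = (0, 0, 1, 0, 0)ᵀ

Let N = A − (-5)·I. We want v_3 with N^3 v_3 = 0 but N^2 v_3 ≠ 0; then v_{j-1} := N · v_j for j = 3, …, 2.

Pick v_3 = (0, 0, 1, 0, 0)ᵀ.
Then v_2 = N · v_3 = (2, 3, 0, 0, -2)ᵀ.
Then v_1 = N · v_2 = (1, 1, 0, 0, -1)ᵀ.

Sanity check: (A − (-5)·I) v_1 = (0, 0, 0, 0, 0)ᵀ = 0. ✓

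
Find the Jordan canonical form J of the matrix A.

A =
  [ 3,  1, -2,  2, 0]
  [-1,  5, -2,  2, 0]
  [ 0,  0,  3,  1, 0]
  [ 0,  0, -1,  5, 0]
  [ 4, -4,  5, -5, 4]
J_2(4) ⊕ J_2(4) ⊕ J_1(4)

The characteristic polynomial is
  det(x·I − A) = x^5 - 20*x^4 + 160*x^3 - 640*x^2 + 1280*x - 1024 = (x - 4)^5

Eigenvalues and multiplicities (the geometric multiplicity of λ is n − rank(A − λI), which equals the number of Jordan blocks for λ):
  λ = 4: algebraic multiplicity = 5, geometric multiplicity = 3

Determining the block sizes for each eigenvalue:
  λ = 4: with am = 5 and gm = 3, the partition is not yet determined (e.g. several partitions of 5 into 3 parts exist). Let N = A − (4)·I. Computing rank(N^1) = 2, rank(N^2) = 0; the number of blocks of size ≥ j is rank(N^{j−1}) − rank(N^j), giving [3, 2]. So we have 2 block(s) of size 2, 1 block(s) of size 1 → block sizes [2, 2, 1]

Assembling the blocks gives a Jordan form
J =
  [4, 1, 0, 0, 0]
  [0, 4, 0, 0, 0]
  [0, 0, 4, 1, 0]
  [0, 0, 0, 4, 0]
  [0, 0, 0, 0, 4]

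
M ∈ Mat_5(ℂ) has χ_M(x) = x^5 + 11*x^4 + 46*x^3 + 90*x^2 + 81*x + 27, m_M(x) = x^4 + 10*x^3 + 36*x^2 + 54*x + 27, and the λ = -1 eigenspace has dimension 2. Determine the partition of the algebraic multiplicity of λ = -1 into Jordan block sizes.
Block sizes for λ = -1: [1, 1]

Step 1 — from the characteristic polynomial, algebraic multiplicity of λ = -1 is 2. From dim ker(M − (-1)·I) = 2, there are exactly 2 Jordan blocks for λ = -1.
Step 2 — from the minimal polynomial, the factor (x + 1) tells us the largest block for λ = -1 has size 1.
Step 3 — with total size 2, 2 blocks, and largest block 1, the block sizes (in nonincreasing order) are [1, 1].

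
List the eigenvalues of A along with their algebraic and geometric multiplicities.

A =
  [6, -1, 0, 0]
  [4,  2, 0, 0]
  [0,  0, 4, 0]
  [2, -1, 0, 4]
λ = 4: alg = 4, geom = 3

Step 1 — factor the characteristic polynomial to read off the algebraic multiplicities:
  χ_A(x) = (x - 4)^4

Step 2 — compute geometric multiplicities via the rank-nullity identity g(λ) = n − rank(A − λI):
  rank(A − (4)·I) = 1, so dim ker(A − (4)·I) = n − 1 = 3

Summary:
  λ = 4: algebraic multiplicity = 4, geometric multiplicity = 3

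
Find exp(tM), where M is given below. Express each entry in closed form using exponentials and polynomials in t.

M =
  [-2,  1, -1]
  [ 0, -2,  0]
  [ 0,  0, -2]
e^{tM} =
  [exp(-2*t), t*exp(-2*t), -t*exp(-2*t)]
  [0, exp(-2*t), 0]
  [0, 0, exp(-2*t)]

Strategy: write M = P · J · P⁻¹ where J is a Jordan canonical form, so e^{tM} = P · e^{tJ} · P⁻¹, and e^{tJ} can be computed block-by-block.

M has Jordan form
J =
  [-2,  1,  0]
  [ 0, -2,  0]
  [ 0,  0, -2]
(up to reordering of blocks).

Per-block formulas:
  For a 2×2 Jordan block J_2(-2): exp(t · J_2(-2)) = e^(-2t)·(I + t·N), where N is the 2×2 nilpotent shift.
  For a 1×1 block at λ = -2: exp(t · [-2]) = [e^(-2t)].

After assembling e^{tJ} and conjugating by P, we get:

e^{tM} =
  [exp(-2*t), t*exp(-2*t), -t*exp(-2*t)]
  [0, exp(-2*t), 0]
  [0, 0, exp(-2*t)]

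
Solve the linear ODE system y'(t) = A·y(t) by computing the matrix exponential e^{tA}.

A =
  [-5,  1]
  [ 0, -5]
e^{tA} =
  [exp(-5*t), t*exp(-5*t)]
  [0, exp(-5*t)]

Strategy: write A = P · J · P⁻¹ where J is a Jordan canonical form, so e^{tA} = P · e^{tJ} · P⁻¹, and e^{tJ} can be computed block-by-block.

A has Jordan form
J =
  [-5,  1]
  [ 0, -5]
(up to reordering of blocks).

Per-block formulas:
  For a 2×2 Jordan block J_2(-5): exp(t · J_2(-5)) = e^(-5t)·(I + t·N), where N is the 2×2 nilpotent shift.

After assembling e^{tJ} and conjugating by P, we get:

e^{tA} =
  [exp(-5*t), t*exp(-5*t)]
  [0, exp(-5*t)]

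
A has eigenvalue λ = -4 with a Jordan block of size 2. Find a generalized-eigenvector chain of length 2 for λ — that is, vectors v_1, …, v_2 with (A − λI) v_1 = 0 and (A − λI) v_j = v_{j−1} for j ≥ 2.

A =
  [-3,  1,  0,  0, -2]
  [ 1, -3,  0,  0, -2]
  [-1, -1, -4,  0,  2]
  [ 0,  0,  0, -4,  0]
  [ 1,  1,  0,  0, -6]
A Jordan chain for λ = -4 of length 2:
v_1 = (1, 1, -1, 0, 1)ᵀ
v_2 = (1, 0, 0, 0, 0)ᵀ

Let N = A − (-4)·I. We want v_2 with N^2 v_2 = 0 but N^1 v_2 ≠ 0; then v_{j-1} := N · v_j for j = 2, …, 2.

Pick v_2 = (1, 0, 0, 0, 0)ᵀ.
Then v_1 = N · v_2 = (1, 1, -1, 0, 1)ᵀ.

Sanity check: (A − (-4)·I) v_1 = (0, 0, 0, 0, 0)ᵀ = 0. ✓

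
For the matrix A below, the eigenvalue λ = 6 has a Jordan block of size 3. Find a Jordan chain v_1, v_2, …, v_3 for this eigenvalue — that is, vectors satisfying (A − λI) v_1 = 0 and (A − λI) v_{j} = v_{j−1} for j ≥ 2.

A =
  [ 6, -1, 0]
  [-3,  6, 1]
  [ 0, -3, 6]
A Jordan chain for λ = 6 of length 3:
v_1 = (3, 0, 9)ᵀ
v_2 = (0, -3, 0)ᵀ
v_3 = (1, 0, 0)ᵀ

Let N = A − (6)·I. We want v_3 with N^3 v_3 = 0 but N^2 v_3 ≠ 0; then v_{j-1} := N · v_j for j = 3, …, 2.

Pick v_3 = (1, 0, 0)ᵀ.
Then v_2 = N · v_3 = (0, -3, 0)ᵀ.
Then v_1 = N · v_2 = (3, 0, 9)ᵀ.

Sanity check: (A − (6)·I) v_1 = (0, 0, 0)ᵀ = 0. ✓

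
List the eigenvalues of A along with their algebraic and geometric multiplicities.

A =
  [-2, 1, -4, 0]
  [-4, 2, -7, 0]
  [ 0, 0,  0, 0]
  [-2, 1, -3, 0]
λ = 0: alg = 4, geom = 2

Step 1 — factor the characteristic polynomial to read off the algebraic multiplicities:
  χ_A(x) = x^4

Step 2 — compute geometric multiplicities via the rank-nullity identity g(λ) = n − rank(A − λI):
  rank(A − (0)·I) = 2, so dim ker(A − (0)·I) = n − 2 = 2

Summary:
  λ = 0: algebraic multiplicity = 4, geometric multiplicity = 2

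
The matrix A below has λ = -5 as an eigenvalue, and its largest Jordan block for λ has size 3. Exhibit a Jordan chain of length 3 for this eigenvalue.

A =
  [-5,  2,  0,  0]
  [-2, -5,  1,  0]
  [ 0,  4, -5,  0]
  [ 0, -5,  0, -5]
A Jordan chain for λ = -5 of length 3:
v_1 = (-4, 0, -8, 10)ᵀ
v_2 = (0, -2, 0, 0)ᵀ
v_3 = (1, 0, 0, 0)ᵀ

Let N = A − (-5)·I. We want v_3 with N^3 v_3 = 0 but N^2 v_3 ≠ 0; then v_{j-1} := N · v_j for j = 3, …, 2.

Pick v_3 = (1, 0, 0, 0)ᵀ.
Then v_2 = N · v_3 = (0, -2, 0, 0)ᵀ.
Then v_1 = N · v_2 = (-4, 0, -8, 10)ᵀ.

Sanity check: (A − (-5)·I) v_1 = (0, 0, 0, 0)ᵀ = 0. ✓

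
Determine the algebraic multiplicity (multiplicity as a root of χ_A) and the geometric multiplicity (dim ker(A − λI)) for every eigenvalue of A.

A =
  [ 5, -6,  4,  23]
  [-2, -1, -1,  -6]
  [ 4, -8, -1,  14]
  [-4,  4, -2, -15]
λ = -3: alg = 4, geom = 2

Step 1 — factor the characteristic polynomial to read off the algebraic multiplicities:
  χ_A(x) = (x + 3)^4

Step 2 — compute geometric multiplicities via the rank-nullity identity g(λ) = n − rank(A − λI):
  rank(A − (-3)·I) = 2, so dim ker(A − (-3)·I) = n − 2 = 2

Summary:
  λ = -3: algebraic multiplicity = 4, geometric multiplicity = 2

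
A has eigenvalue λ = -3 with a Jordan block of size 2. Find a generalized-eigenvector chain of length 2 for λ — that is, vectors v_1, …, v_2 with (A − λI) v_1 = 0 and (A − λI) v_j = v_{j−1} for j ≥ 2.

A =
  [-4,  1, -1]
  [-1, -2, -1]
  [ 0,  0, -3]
A Jordan chain for λ = -3 of length 2:
v_1 = (-1, -1, 0)ᵀ
v_2 = (1, 0, 0)ᵀ

Let N = A − (-3)·I. We want v_2 with N^2 v_2 = 0 but N^1 v_2 ≠ 0; then v_{j-1} := N · v_j for j = 2, …, 2.

Pick v_2 = (1, 0, 0)ᵀ.
Then v_1 = N · v_2 = (-1, -1, 0)ᵀ.

Sanity check: (A − (-3)·I) v_1 = (0, 0, 0)ᵀ = 0. ✓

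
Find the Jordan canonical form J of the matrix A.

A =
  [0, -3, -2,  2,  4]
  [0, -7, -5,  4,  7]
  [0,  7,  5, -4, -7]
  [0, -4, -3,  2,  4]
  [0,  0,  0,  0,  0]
J_3(0) ⊕ J_2(0)

The characteristic polynomial is
  det(x·I − A) = x^5

Eigenvalues and multiplicities (the geometric multiplicity of λ is n − rank(A − λI), which equals the number of Jordan blocks for λ):
  λ = 0: algebraic multiplicity = 5, geometric multiplicity = 2

Determining the block sizes for each eigenvalue:
  λ = 0: with am = 5 and gm = 2, the partition is not yet determined (e.g. several partitions of 5 into 2 parts exist). Let N = A − (0)·I. Computing rank(N^1) = 3, rank(N^2) = 1, rank(N^3) = 0; the number of blocks of size ≥ j is rank(N^{j−1}) − rank(N^j), giving [2, 2, 1]. So we have 1 block(s) of size 3, 1 block(s) of size 2 → block sizes [3, 2]

Assembling the blocks gives a Jordan form
J =
  [0, 1, 0, 0, 0]
  [0, 0, 1, 0, 0]
  [0, 0, 0, 0, 0]
  [0, 0, 0, 0, 1]
  [0, 0, 0, 0, 0]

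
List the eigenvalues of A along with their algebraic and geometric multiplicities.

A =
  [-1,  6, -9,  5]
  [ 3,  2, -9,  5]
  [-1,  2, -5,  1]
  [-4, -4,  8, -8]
λ = -4: alg = 3, geom = 2; λ = 0: alg = 1, geom = 1

Step 1 — factor the characteristic polynomial to read off the algebraic multiplicities:
  χ_A(x) = x*(x + 4)^3

Step 2 — compute geometric multiplicities via the rank-nullity identity g(λ) = n − rank(A − λI):
  rank(A − (-4)·I) = 2, so dim ker(A − (-4)·I) = n − 2 = 2
  rank(A − (0)·I) = 3, so dim ker(A − (0)·I) = n − 3 = 1

Summary:
  λ = -4: algebraic multiplicity = 3, geometric multiplicity = 2
  λ = 0: algebraic multiplicity = 1, geometric multiplicity = 1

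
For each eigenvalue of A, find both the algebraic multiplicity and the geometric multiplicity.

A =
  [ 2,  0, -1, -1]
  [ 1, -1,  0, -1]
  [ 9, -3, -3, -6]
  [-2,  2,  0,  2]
λ = 0: alg = 4, geom = 2

Step 1 — factor the characteristic polynomial to read off the algebraic multiplicities:
  χ_A(x) = x^4

Step 2 — compute geometric multiplicities via the rank-nullity identity g(λ) = n − rank(A − λI):
  rank(A − (0)·I) = 2, so dim ker(A − (0)·I) = n − 2 = 2

Summary:
  λ = 0: algebraic multiplicity = 4, geometric multiplicity = 2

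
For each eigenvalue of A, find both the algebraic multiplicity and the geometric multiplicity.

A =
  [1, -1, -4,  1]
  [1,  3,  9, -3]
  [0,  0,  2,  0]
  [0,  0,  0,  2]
λ = 2: alg = 4, geom = 2

Step 1 — factor the characteristic polynomial to read off the algebraic multiplicities:
  χ_A(x) = (x - 2)^4

Step 2 — compute geometric multiplicities via the rank-nullity identity g(λ) = n − rank(A − λI):
  rank(A − (2)·I) = 2, so dim ker(A − (2)·I) = n − 2 = 2

Summary:
  λ = 2: algebraic multiplicity = 4, geometric multiplicity = 2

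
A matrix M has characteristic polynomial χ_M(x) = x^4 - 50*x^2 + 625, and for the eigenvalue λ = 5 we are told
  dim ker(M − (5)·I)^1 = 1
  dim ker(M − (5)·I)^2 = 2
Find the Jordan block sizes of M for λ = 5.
Block sizes for λ = 5: [2]

From the dimensions of kernels of powers, the number of Jordan blocks of size at least j is d_j − d_{j−1} where d_j = dim ker(N^j) (with d_0 = 0). Computing the differences gives [1, 1].
The number of blocks of size exactly k is (#blocks of size ≥ k) − (#blocks of size ≥ k + 1), so the partition is: 1 block(s) of size 2.
In nonincreasing order the block sizes are [2].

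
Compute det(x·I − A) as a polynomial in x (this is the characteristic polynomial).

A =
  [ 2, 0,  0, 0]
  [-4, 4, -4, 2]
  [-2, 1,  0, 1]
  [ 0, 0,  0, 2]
x^4 - 8*x^3 + 24*x^2 - 32*x + 16

Expanding det(x·I − A) (e.g. by cofactor expansion or by noting that A is similar to its Jordan form J, which has the same characteristic polynomial as A) gives
  χ_A(x) = x^4 - 8*x^3 + 24*x^2 - 32*x + 16
which factors as (x - 2)^4. The eigenvalues (with algebraic multiplicities) are λ = 2 with multiplicity 4.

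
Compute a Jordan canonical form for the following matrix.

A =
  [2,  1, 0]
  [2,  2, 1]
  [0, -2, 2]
J_3(2)

The characteristic polynomial is
  det(x·I − A) = x^3 - 6*x^2 + 12*x - 8 = (x - 2)^3

Eigenvalues and multiplicities (the geometric multiplicity of λ is n − rank(A − λI), which equals the number of Jordan blocks for λ):
  λ = 2: algebraic multiplicity = 3, geometric multiplicity = 1

Determining the block sizes for each eigenvalue:
  λ = 2: one block (gm = 1), so the single block has size am = 3 → block sizes [3]

Assembling the blocks gives a Jordan form
J =
  [2, 1, 0]
  [0, 2, 1]
  [0, 0, 2]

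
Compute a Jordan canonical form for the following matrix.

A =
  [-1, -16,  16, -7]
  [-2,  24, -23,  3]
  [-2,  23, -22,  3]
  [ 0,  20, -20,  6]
J_1(-1) ⊕ J_2(1) ⊕ J_1(6)

The characteristic polynomial is
  det(x·I − A) = x^4 - 7*x^3 + 5*x^2 + 7*x - 6 = (x - 6)*(x - 1)^2*(x + 1)

Eigenvalues and multiplicities (the geometric multiplicity of λ is n − rank(A − λI), which equals the number of Jordan blocks for λ):
  λ = -1: algebraic multiplicity = 1, geometric multiplicity = 1
  λ = 1: algebraic multiplicity = 2, geometric multiplicity = 1
  λ = 6: algebraic multiplicity = 1, geometric multiplicity = 1

Determining the block sizes for each eigenvalue:
  λ = -1: one block (gm = 1), so the single block has size am = 1 → block sizes [1]
  λ = 1: one block (gm = 1), so the single block has size am = 2 → block sizes [2]
  λ = 6: one block (gm = 1), so the single block has size am = 1 → block sizes [1]

Assembling the blocks gives a Jordan form
J =
  [-1, 0, 0, 0]
  [ 0, 1, 1, 0]
  [ 0, 0, 1, 0]
  [ 0, 0, 0, 6]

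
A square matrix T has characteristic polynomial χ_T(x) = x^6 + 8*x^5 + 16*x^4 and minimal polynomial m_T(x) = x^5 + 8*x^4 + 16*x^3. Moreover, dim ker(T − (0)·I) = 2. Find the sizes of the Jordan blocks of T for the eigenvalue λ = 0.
Block sizes for λ = 0: [3, 1]

Step 1 — from the characteristic polynomial, algebraic multiplicity of λ = 0 is 4. From dim ker(T − (0)·I) = 2, there are exactly 2 Jordan blocks for λ = 0.
Step 2 — from the minimal polynomial, the factor (x − 0)^3 tells us the largest block for λ = 0 has size 3.
Step 3 — with total size 4, 2 blocks, and largest block 3, the block sizes (in nonincreasing order) are [3, 1].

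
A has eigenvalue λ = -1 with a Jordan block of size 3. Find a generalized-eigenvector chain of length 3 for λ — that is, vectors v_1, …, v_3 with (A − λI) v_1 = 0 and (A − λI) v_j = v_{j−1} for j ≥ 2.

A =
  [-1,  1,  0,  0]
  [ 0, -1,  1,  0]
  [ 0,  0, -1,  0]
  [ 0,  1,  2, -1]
A Jordan chain for λ = -1 of length 3:
v_1 = (1, 0, 0, 1)ᵀ
v_2 = (0, 1, 0, 2)ᵀ
v_3 = (0, 0, 1, 0)ᵀ

Let N = A − (-1)·I. We want v_3 with N^3 v_3 = 0 but N^2 v_3 ≠ 0; then v_{j-1} := N · v_j for j = 3, …, 2.

Pick v_3 = (0, 0, 1, 0)ᵀ.
Then v_2 = N · v_3 = (0, 1, 0, 2)ᵀ.
Then v_1 = N · v_2 = (1, 0, 0, 1)ᵀ.

Sanity check: (A − (-1)·I) v_1 = (0, 0, 0, 0)ᵀ = 0. ✓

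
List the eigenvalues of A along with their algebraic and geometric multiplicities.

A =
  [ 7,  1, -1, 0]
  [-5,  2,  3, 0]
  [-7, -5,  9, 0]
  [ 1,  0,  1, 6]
λ = 6: alg = 4, geom = 2

Step 1 — factor the characteristic polynomial to read off the algebraic multiplicities:
  χ_A(x) = (x - 6)^4

Step 2 — compute geometric multiplicities via the rank-nullity identity g(λ) = n − rank(A − λI):
  rank(A − (6)·I) = 2, so dim ker(A − (6)·I) = n − 2 = 2

Summary:
  λ = 6: algebraic multiplicity = 4, geometric multiplicity = 2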